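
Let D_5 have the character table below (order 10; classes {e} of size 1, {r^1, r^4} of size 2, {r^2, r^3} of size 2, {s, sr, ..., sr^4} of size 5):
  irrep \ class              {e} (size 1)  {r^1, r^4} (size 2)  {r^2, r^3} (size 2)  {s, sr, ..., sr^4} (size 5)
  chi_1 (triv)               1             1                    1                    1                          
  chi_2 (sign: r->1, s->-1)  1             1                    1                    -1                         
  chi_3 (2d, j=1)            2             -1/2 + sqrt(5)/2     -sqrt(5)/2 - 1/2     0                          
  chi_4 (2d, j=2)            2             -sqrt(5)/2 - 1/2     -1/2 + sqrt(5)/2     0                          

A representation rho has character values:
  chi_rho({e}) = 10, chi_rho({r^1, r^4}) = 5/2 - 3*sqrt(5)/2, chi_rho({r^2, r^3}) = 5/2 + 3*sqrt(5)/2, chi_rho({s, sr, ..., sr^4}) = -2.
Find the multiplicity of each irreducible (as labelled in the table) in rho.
Multiplicities: chi_1: 1, chi_2: 3, chi_3: 0, chi_4: 3.

Details: Use <chi_rho, chi> = (1/|G|) sum_C |C| * chi_rho(C) * conj(chi(C)) with |G| = 10 for each irreducible chi in the table:
  <chi_rho, chi_1> = (1/10)[1*(10)*conj(1) + 2*(5/2 - 3*sqrt(5)/2)*conj(1) + 2*(5/2 + 3*sqrt(5)/2)*conj(1) + 5*(-2)*conj(1)]
      = (1/10)[(10) + (5 - 3*sqrt(5)) + (5 + 3*sqrt(5)) + (-10)] = 10/10 = 1
  <chi_rho, chi_2> = (1/10)[1*(10)*conj(1) + 2*(5/2 - 3*sqrt(5)/2)*conj(1) + 2*(5/2 + 3*sqrt(5)/2)*conj(1) + 5*(-2)*conj(-1)]
      = (1/10)[(10) + (5 - 3*sqrt(5)) + (5 + 3*sqrt(5)) + (10)] = 30/10 = 3
  <chi_rho, chi_3> = (1/10)[1*(10)*conj(2) + 2*(5/2 - 3*sqrt(5)/2)*conj(-1/2 + sqrt(5)/2) + 2*(5/2 + 3*sqrt(5)/2)*conj(-sqrt(5)/2 - 1/2) + 5*(-2)*conj(0)]
      = (1/10)[(20) + (-10 + 4*sqrt(5)) + (-10 - 4*sqrt(5)) + (0)] = 0/10 = 0
  <chi_rho, chi_4> = (1/10)[1*(10)*conj(2) + 2*(5/2 - 3*sqrt(5)/2)*conj(-sqrt(5)/2 - 1/2) + 2*(5/2 + 3*sqrt(5)/2)*conj(-1/2 + sqrt(5)/2) + 5*(-2)*conj(0)]
      = (1/10)[(20) + (5 - sqrt(5)) + (sqrt(5) + 5) + (0)] = 30/10 = 3
Dimension check: dim(rho) = sum (mult * dim) = 1*1 + 3*1 + 0*2 + 3*2 = 10 = chi_rho(e) = 10.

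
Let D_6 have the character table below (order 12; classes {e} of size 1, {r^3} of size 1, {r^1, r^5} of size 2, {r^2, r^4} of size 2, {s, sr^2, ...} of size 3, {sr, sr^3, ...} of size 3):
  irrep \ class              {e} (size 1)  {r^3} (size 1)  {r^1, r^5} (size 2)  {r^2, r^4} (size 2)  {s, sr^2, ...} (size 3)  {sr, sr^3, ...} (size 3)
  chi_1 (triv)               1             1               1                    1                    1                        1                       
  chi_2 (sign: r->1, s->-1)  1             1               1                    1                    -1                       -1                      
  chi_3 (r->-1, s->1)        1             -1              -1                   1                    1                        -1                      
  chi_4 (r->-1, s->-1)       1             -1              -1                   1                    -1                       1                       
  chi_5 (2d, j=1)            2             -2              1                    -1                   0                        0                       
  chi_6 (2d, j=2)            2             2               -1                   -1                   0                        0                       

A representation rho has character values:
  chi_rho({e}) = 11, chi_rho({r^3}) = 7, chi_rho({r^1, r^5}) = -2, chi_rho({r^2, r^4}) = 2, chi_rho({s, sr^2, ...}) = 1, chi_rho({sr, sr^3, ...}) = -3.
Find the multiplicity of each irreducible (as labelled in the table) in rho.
Multiplicities: chi_1: 1, chi_2: 2, chi_3: 2, chi_4: 0, chi_5: 0, chi_6: 3.

Working: Use <chi_rho, chi> = (1/|G|) sum_C |C| * chi_rho(C) * conj(chi(C)) with |G| = 12 for each irreducible chi in the table:
  <chi_rho, chi_1> = (1/12)[1*(11)*conj(1) + 1*(7)*conj(1) + 2*(-2)*conj(1) + 2*(2)*conj(1) + 3*(1)*conj(1) + 3*(-3)*conj(1)]
      = (1/12)[(11) + (7) + (-4) + (4) + (3) + (-9)] = 12/12 = 1
  <chi_rho, chi_2> = (1/12)[1*(11)*conj(1) + 1*(7)*conj(1) + 2*(-2)*conj(1) + 2*(2)*conj(1) + 3*(1)*conj(-1) + 3*(-3)*conj(-1)]
      = (1/12)[(11) + (7) + (-4) + (4) + (-3) + (9)] = 24/12 = 2
  <chi_rho, chi_3> = (1/12)[1*(11)*conj(1) + 1*(7)*conj(-1) + 2*(-2)*conj(-1) + 2*(2)*conj(1) + 3*(1)*conj(1) + 3*(-3)*conj(-1)]
      = (1/12)[(11) + (-7) + (4) + (4) + (3) + (9)] = 24/12 = 2
  <chi_rho, chi_4> = (1/12)[1*(11)*conj(1) + 1*(7)*conj(-1) + 2*(-2)*conj(-1) + 2*(2)*conj(1) + 3*(1)*conj(-1) + 3*(-3)*conj(1)]
      = (1/12)[(11) + (-7) + (4) + (4) + (-3) + (-9)] = 0/12 = 0
  <chi_rho, chi_5> = (1/12)[1*(11)*conj(2) + 1*(7)*conj(-2) + 2*(-2)*conj(1) + 2*(2)*conj(-1) + 3*(1)*conj(0) + 3*(-3)*conj(0)]
      = (1/12)[(22) + (-14) + (-4) + (-4) + (0) + (0)] = 0/12 = 0
  <chi_rho, chi_6> = (1/12)[1*(11)*conj(2) + 1*(7)*conj(2) + 2*(-2)*conj(-1) + 2*(2)*conj(-1) + 3*(1)*conj(0) + 3*(-3)*conj(0)]
      = (1/12)[(22) + (14) + (4) + (-4) + (0) + (0)] = 36/12 = 3
Dimension check: dim(rho) = sum (mult * dim) = 1*1 + 2*1 + 2*1 + 0*1 + 0*2 + 3*2 = 11 = chi_rho(e) = 11.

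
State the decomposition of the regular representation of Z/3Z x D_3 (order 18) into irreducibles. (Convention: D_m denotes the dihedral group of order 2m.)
Each irreducible V_i of dimension d_i appears with multiplicity d_i, i.e. rho_reg = (direct sum over all irreducibles V_i) d_i V_i. The irreducible dimensions for Z/3Z x D_3 are 1, 1, 1, 1, 1, 1, 2, 2, 2: 6 irreducibles of dimension 1, each with multiplicity 1; 3 irreducibles of dimension 2, each with multiplicity 2. Total dimension 6*1*1 + 3*2*2 = 18 = |G|.

Why: General theorem: in the regular representation of a finite group G, each irreducible appears with multiplicity equal to its dimension. Check: dim(rho_reg) = sum d_i^2 = 1 + 1 + 1 + 1 + 1 + 1 + 4 + 4 + 4 = 18 = |G|.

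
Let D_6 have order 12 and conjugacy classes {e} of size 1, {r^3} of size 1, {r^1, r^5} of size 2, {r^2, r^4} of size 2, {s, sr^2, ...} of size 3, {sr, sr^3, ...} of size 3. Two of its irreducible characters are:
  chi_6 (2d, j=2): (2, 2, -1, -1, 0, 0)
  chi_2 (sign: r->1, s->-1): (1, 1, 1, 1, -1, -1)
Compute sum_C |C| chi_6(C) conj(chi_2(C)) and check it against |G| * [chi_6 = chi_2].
Sum = 0; so <chi_6, chi_2> = 0 (distinct irreducibles are orthogonal).

Why: Compute term by term over conjugacy classes (|C| * chi_6(C) * conj(chi_2(C))):
  1*(2)*conj(1) + 1*(2)*conj(1) + 2*(-1)*conj(1) + 2*(-1)*conj(1) + 3*(0)*conj(-1) + 3*(0)*conj(-1)
  = (2) + (2) + (-2) + (-2) + (0) + (0)
  = 0.
Dividing by |G| = 12 gives 0/12 = 0, matching the row-orthogonality relation <chi_6, chi_2> = [chi_6 = chi_2].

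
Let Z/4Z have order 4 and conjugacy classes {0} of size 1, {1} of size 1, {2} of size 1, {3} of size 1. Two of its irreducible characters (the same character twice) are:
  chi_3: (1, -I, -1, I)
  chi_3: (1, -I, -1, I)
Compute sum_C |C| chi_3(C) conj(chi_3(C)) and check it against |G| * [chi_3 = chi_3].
Sum = 4 = |G| = 4; so <chi_3, chi_3> = 1 (norm-1 confirms irreducibility).

Explanation: Compute term by term over conjugacy classes (|C| * chi_3(C) * conj(chi_3(C))):
  1*(1)*conj(1) + 1*(-I)*conj(-I) + 1*(-1)*conj(-1) + 1*(I)*conj(I)
  = (1) + (1) + (1) + (1)
  = 4.
(Exp terms are combined using exp(i*s)*conj(exp(i*t)) = exp(i*(s-t)), and sums of them are collapsed using the identity that for every m > 1 the m distinct m-th roots of unity sum to 0, e.g. 1 + exp(2*I*pi/3) + exp(-2*I*pi/3) = 0.)
Dividing by |G| = 4 gives 4/4 = 1, matching the row-orthogonality relation <chi_3, chi_3> = [chi_3 = chi_3].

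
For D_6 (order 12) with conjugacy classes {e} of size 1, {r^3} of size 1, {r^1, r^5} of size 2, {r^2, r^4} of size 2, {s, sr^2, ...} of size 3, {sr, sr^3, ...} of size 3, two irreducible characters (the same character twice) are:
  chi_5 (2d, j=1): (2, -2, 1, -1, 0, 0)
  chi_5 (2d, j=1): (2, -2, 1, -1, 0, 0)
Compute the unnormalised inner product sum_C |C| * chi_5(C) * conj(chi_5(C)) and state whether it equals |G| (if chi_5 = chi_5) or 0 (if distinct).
Sum = 12 = |G| = 12; so <chi_5, chi_5> = 1 (norm-1 confirms irreducibility).

Reasoning: Compute term by term over conjugacy classes (|C| * chi_5(C) * conj(chi_5(C))):
  1*(2)*conj(2) + 1*(-2)*conj(-2) + 2*(1)*conj(1) + 2*(-1)*conj(-1) + 3*(0)*conj(0) + 3*(0)*conj(0)
  = (4) + (4) + (2) + (2) + (0) + (0)
  = 12.
Dividing by |G| = 12 gives 12/12 = 1, matching the row-orthogonality relation <chi_5, chi_5> = [chi_5 = chi_5].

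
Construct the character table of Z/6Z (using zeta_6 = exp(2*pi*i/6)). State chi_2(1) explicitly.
Character table of Z/6Z (irreps indexed chi_0,...,chi_5 with chi_k(m) = zeta_6^(k*m), zeta_6 = exp(2*pi*i/6)):
  irrep \ class  {0} (size 1)  {1} (size 1)    {2} (size 1)    {3} (size 1)  {4} (size 1)    {5} (size 1)  
  chi_0          1             1               1               1             1               1             
  chi_1          1             exp(I*pi/3)     exp(2*I*pi/3)   -1            exp(-2*I*pi/3)  exp(-I*pi/3)  
  chi_2          1             exp(2*I*pi/3)   exp(-2*I*pi/3)  1             exp(2*I*pi/3)   exp(-2*I*pi/3)
  chi_3          1             -1              1               -1            1               -1            
  chi_4          1             exp(-2*I*pi/3)  exp(2*I*pi/3)   1             exp(-2*I*pi/3)  exp(2*I*pi/3) 
  chi_5          1             exp(-I*pi/3)    exp(-2*I*pi/3)  -1            exp(2*I*pi/3)   exp(I*pi/3)   

Spot check: chi_2(1) = zeta_6^(2*1) = zeta_6^2 = exp(2*I*pi/3).

Explanation: Z/6Z is abelian, so all 6 irreducible complex representations are 1-dimensional. They are given by chi_k(m) = zeta_6^(k*m) for k = 0,...,5. Row orthogonality: sum_m chi_k(m) conj(chi_l(m)) = 6 * [k = l].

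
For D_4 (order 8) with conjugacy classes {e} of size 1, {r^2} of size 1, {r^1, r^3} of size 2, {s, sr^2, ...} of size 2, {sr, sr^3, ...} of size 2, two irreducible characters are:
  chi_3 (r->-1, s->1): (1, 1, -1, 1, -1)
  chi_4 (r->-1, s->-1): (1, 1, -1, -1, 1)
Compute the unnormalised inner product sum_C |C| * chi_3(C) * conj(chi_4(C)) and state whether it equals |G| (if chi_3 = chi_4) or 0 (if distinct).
Sum = 0; so <chi_3, chi_4> = 0 (distinct irreducibles are orthogonal).

Compute term by term over conjugacy classes (|C| * chi_3(C) * conj(chi_4(C))):
  1*(1)*conj(1) + 1*(1)*conj(1) + 2*(-1)*conj(-1) + 2*(1)*conj(-1) + 2*(-1)*conj(1)
  = (1) + (1) + (2) + (-2) + (-2)
  = 0.
Dividing by |G| = 8 gives 0/8 = 0, matching the row-orthogonality relation <chi_3, chi_4> = [chi_3 = chi_4].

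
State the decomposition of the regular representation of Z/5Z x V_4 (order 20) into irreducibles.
Each irreducible V_i of dimension d_i appears with multiplicity d_i, i.e. rho_reg = (direct sum over all irreducibles V_i) d_i V_i. The irreducible dimensions for Z/5Z x V_4 are 1, 1, 1, 1, 1, 1, 1, 1, 1, 1, 1, 1, 1, 1, 1, 1, 1, 1, 1, 1: 20 irreducibles of dimension 1, each with multiplicity 1. Total dimension 20*1*1 = 20 = |G|.

Details: General theorem: in the regular representation of a finite group G, each irreducible appears with multiplicity equal to its dimension. Check: dim(rho_reg) = sum d_i^2 = 1 + 1 + 1 + 1 + 1 + 1 + 1 + 1 + 1 + 1 + 1 + 1 + 1 + 1 + 1 + 1 + 1 + 1 + 1 + 1 = 20 = |G|.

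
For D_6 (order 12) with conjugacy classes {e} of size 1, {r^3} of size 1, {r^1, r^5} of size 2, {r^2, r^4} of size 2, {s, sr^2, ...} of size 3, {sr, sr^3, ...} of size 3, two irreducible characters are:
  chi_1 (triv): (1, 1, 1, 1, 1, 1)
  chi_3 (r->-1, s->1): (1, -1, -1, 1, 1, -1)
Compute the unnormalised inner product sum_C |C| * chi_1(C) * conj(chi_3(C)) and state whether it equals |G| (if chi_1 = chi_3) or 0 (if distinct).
Sum = 0; so <chi_1, chi_3> = 0 (distinct irreducibles are orthogonal).

Compute term by term over conjugacy classes (|C| * chi_1(C) * conj(chi_3(C))):
  1*(1)*conj(1) + 1*(1)*conj(-1) + 2*(1)*conj(-1) + 2*(1)*conj(1) + 3*(1)*conj(1) + 3*(1)*conj(-1)
  = (1) + (-1) + (-2) + (2) + (3) + (-3)
  = 0.
Dividing by |G| = 12 gives 0/12 = 0, matching the row-orthogonality relation <chi_1, chi_3> = [chi_1 = chi_3].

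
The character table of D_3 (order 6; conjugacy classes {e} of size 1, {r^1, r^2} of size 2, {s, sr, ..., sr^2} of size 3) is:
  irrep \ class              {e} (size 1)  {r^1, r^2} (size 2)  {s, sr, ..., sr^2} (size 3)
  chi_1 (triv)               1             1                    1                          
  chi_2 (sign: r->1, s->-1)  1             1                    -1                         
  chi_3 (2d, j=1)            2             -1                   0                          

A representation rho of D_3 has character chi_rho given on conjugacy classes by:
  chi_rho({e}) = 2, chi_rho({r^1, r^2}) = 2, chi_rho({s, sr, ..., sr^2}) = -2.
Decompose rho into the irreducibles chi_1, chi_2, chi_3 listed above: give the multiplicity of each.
Multiplicities: chi_1: 0, chi_2: 2, chi_3: 0.

Derivation: Use <chi_rho, chi> = (1/|G|) sum_C |C| * chi_rho(C) * conj(chi(C)) with |G| = 6 for each irreducible chi in the table:
  <chi_rho, chi_1> = (1/6)[1*(2)*conj(1) + 2*(2)*conj(1) + 3*(-2)*conj(1)]
      = (1/6)[(2) + (4) + (-6)] = 0/6 = 0
  <chi_rho, chi_2> = (1/6)[1*(2)*conj(1) + 2*(2)*conj(1) + 3*(-2)*conj(-1)]
      = (1/6)[(2) + (4) + (6)] = 12/6 = 2
  <chi_rho, chi_3> = (1/6)[1*(2)*conj(2) + 2*(2)*conj(-1) + 3*(-2)*conj(0)]
      = (1/6)[(4) + (-4) + (0)] = 0/6 = 0
Dimension check: dim(rho) = sum (mult * dim) = 0*1 + 2*1 + 0*2 = 2 = chi_rho(e) = 2.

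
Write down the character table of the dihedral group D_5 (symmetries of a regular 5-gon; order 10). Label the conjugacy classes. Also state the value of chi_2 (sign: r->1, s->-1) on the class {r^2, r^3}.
Conjugacy classes: {e} of size 1, {r^1, r^4} of size 2, {r^2, r^3} of size 2, {s, sr, ..., sr^4} of size 5.
Character table:
  irrep \ class              {e} (size 1)  {r^1, r^4} (size 2)  {r^2, r^3} (size 2)  {s, sr, ..., sr^4} (size 5)
  chi_1 (triv)               1             1                    1                    1                          
  chi_2 (sign: r->1, s->-1)  1             1                    1                    -1                         
  chi_3 (2d, j=1)            2             -1/2 + sqrt(5)/2     -sqrt(5)/2 - 1/2     0                          
  chi_4 (2d, j=2)            2             -sqrt(5)/2 - 1/2     -1/2 + sqrt(5)/2     0                          

Spot check: chi_2 (sign: r->1, s->-1) on {r^2, r^3} = 1.

Justification: D_5 has order 2*5 = 10 with 4 conjugacy classes, hence 4 irreducibles. Sum of squared dims 1 + 1 + 4 + 4 = 10 = |G|. Linear characters come from the abelianisation; the 2-dimensional irreps have character r^k -> 2*cos(2*pi*j*k/5), reflections -> 0.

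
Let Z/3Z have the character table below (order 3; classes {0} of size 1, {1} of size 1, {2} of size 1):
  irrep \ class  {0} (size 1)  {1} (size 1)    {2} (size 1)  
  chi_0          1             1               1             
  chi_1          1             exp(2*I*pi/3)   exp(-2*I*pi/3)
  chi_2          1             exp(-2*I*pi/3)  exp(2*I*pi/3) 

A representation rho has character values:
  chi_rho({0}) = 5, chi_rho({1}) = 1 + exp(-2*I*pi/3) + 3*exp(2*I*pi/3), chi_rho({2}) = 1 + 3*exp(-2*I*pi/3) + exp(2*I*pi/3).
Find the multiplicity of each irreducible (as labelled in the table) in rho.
Multiplicities: chi_0: 1, chi_1: 3, chi_2: 1.

Details: Use <chi_rho, chi> = (1/|G|) sum_C |C| * chi_rho(C) * conj(chi(C)) with |G| = 3 for each irreducible chi in the table:
  <chi_rho, chi_0> = (1/3)[1*(5)*conj(1) + 1*(1 + exp(-2*I*pi/3) + 3*exp(2*I*pi/3))*conj(1) + 1*(1 + 3*exp(-2*I*pi/3) + exp(2*I*pi/3))*conj(1)]
      = (1/3)[(5) + (1 + exp(-2*I*pi/3) + 3*exp(2*I*pi/3)) + (1 + 3*exp(-2*I*pi/3) + exp(2*I*pi/3))] = 3/3 = 1
  <chi_rho, chi_1> = (1/3)[1*(5)*conj(1) + 1*(1 + exp(-2*I*pi/3) + 3*exp(2*I*pi/3))*conj(exp(2*I*pi/3)) + 1*(1 + 3*exp(-2*I*pi/3) + exp(2*I*pi/3))*conj(exp(-2*I*pi/3))]
      = (1/3)[(5) + (2) + (2)] = 9/3 = 3
  <chi_rho, chi_2> = (1/3)[1*(5)*conj(1) + 1*(1 + exp(-2*I*pi/3) + 3*exp(2*I*pi/3))*conj(exp(-2*I*pi/3)) + 1*(1 + 3*exp(-2*I*pi/3) + exp(2*I*pi/3))*conj(exp(2*I*pi/3))]
      = (1/3)[(5) + (1 + 3*exp(-2*I*pi/3) + exp(2*I*pi/3)) + (1 + exp(-2*I*pi/3) + 3*exp(2*I*pi/3))] = 3/3 = 1
(Exp terms are combined using exp(i*s)*conj(exp(i*t)) = exp(i*(s-t)), and sums of them are collapsed using the identity that for every m > 1 the m distinct m-th roots of unity sum to 0, e.g. 1 + exp(2*I*pi/3) + exp(-2*I*pi/3) = 0.)
Dimension check: dim(rho) = sum (mult * dim) = 1*1 + 3*1 + 1*1 = 5 = chi_rho(e) = 5.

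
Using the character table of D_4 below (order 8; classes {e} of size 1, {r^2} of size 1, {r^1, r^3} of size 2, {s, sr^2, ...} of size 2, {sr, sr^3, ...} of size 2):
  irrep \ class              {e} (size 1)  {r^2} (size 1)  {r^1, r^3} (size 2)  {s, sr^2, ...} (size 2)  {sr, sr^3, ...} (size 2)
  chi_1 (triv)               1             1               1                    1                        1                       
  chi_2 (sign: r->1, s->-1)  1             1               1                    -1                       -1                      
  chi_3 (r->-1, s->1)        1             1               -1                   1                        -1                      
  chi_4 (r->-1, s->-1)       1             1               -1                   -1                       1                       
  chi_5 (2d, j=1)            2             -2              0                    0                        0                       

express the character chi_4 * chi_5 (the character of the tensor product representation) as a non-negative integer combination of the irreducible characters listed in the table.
chi_4 tensor chi_5 = chi_5 (all other irreducibles have multiplicity 0).

Reasoning: The character of a tensor product is the pointwise product (chi_4 * chi_5)(C) = chi_4(C) * chi_5(C):
  {e}: (1)*(2), {r^2}: (1)*(-2), {r^1, r^3}: (-1)*(0), {s, sr^2, ...}: (-1)*(0), {sr, sr^3, ...}: (1)*(0)
so (chi_4 * chi_5) takes values
  {e} -> 2, {r^2} -> -2, {r^1, r^3} -> 0, {s, sr^2, ...} -> 0, {sr, sr^3, ...} -> 0.
Now take the inner product of this character with each irreducible chi from the table, <chi_4*chi_5, chi> = (1/8) sum_C |C| (chi_4*chi_5)(C) conj(chi(C)):
  <chi_4*chi_5, chi_1> = (1/8)[1*(2)*conj(1) + 1*(-2)*conj(1) + 2*(0)*conj(1) + 2*(0)*conj(1) + 2*(0)*conj(1)]
      = (1/8)[(2) + (-2) + (0) + (0) + (0)] = 0/8 = 0
  <chi_4*chi_5, chi_2> = (1/8)[1*(2)*conj(1) + 1*(-2)*conj(1) + 2*(0)*conj(1) + 2*(0)*conj(-1) + 2*(0)*conj(-1)]
      = (1/8)[(2) + (-2) + (0) + (0) + (0)] = 0/8 = 0
  <chi_4*chi_5, chi_3> = (1/8)[1*(2)*conj(1) + 1*(-2)*conj(1) + 2*(0)*conj(-1) + 2*(0)*conj(1) + 2*(0)*conj(-1)]
      = (1/8)[(2) + (-2) + (0) + (0) + (0)] = 0/8 = 0
  <chi_4*chi_5, chi_4> = (1/8)[1*(2)*conj(1) + 1*(-2)*conj(1) + 2*(0)*conj(-1) + 2*(0)*conj(-1) + 2*(0)*conj(1)]
      = (1/8)[(2) + (-2) + (0) + (0) + (0)] = 0/8 = 0
  <chi_4*chi_5, chi_5> = (1/8)[1*(2)*conj(2) + 1*(-2)*conj(-2) + 2*(0)*conj(0) + 2*(0)*conj(0) + 2*(0)*conj(0)]
      = (1/8)[(4) + (4) + (0) + (0) + (0)] = 8/8 = 1
Hence the multiplicities are chi_5: 1. Dimension check: dim(chi_4)*dim(chi_5) = 1*2 = 2 and sum (mult * dim) = 1*2 = 2.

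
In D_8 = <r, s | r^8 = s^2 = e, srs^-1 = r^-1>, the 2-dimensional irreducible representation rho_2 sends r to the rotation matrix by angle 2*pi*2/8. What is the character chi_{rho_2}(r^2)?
chi_{rho_2}(r^2) = 2*cos(2*pi*2*2/8) = -2

Explanation: rho_2(r^2) is rotation by angle 2*pi*2*2/8, whose trace is 2*cos(2*pi*2*2/8) = -2.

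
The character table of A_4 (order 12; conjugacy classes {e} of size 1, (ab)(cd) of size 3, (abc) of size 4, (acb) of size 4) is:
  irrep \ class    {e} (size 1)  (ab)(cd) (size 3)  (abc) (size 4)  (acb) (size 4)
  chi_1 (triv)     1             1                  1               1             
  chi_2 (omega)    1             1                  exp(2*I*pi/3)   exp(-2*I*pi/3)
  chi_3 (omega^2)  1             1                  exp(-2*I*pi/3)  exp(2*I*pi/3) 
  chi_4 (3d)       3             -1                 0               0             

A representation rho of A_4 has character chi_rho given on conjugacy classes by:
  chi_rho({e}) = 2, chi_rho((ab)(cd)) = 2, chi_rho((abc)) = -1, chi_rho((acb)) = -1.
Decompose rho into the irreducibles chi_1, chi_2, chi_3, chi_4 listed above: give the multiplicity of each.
Multiplicities: chi_1: 0, chi_2: 1, chi_3: 1, chi_4: 0.

Use <chi_rho, chi> = (1/|G|) sum_C |C| * chi_rho(C) * conj(chi(C)) with |G| = 12 for each irreducible chi in the table:
  <chi_rho, chi_1> = (1/12)[1*(2)*conj(1) + 3*(2)*conj(1) + 4*(-1)*conj(1) + 4*(-1)*conj(1)]
      = (1/12)[(2) + (6) + (-4) + (-4)] = 0/12 = 0
  <chi_rho, chi_2> = (1/12)[1*(2)*conj(1) + 3*(2)*conj(1) + 4*(-1)*conj(exp(2*I*pi/3)) + 4*(-1)*conj(exp(-2*I*pi/3))]
      = (1/12)[(2) + (6) + (4 + 4*exp(2*I*pi/3)) + (4 + 4*exp(-2*I*pi/3))] = 12/12 = 1
  <chi_rho, chi_3> = (1/12)[1*(2)*conj(1) + 3*(2)*conj(1) + 4*(-1)*conj(exp(-2*I*pi/3)) + 4*(-1)*conj(exp(2*I*pi/3))]
      = (1/12)[(2) + (6) + (4 + 4*exp(-2*I*pi/3)) + (4 + 4*exp(2*I*pi/3))] = 12/12 = 1
  <chi_rho, chi_4> = (1/12)[1*(2)*conj(3) + 3*(2)*conj(-1) + 4*(-1)*conj(0) + 4*(-1)*conj(0)]
      = (1/12)[(6) + (-6) + (0) + (0)] = 0/12 = 0
(Exp terms are combined using exp(i*s)*conj(exp(i*t)) = exp(i*(s-t)), and sums of them are collapsed using the identity that for every m > 1 the m distinct m-th roots of unity sum to 0, e.g. 1 + exp(2*I*pi/3) + exp(-2*I*pi/3) = 0.)
Dimension check: dim(rho) = sum (mult * dim) = 0*1 + 1*1 + 1*1 + 0*3 = 2 = chi_rho(e) = 2.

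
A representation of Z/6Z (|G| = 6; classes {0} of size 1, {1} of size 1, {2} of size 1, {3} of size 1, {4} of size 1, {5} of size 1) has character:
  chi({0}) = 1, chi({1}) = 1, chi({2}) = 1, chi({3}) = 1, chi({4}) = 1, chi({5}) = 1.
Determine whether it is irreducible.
Irreducible: <chi, chi> = 1.

Proof sketch: <chi, chi> = (1/|G|) sum_C |C| * |chi(C)|^2 = (1/6)[1*|1|^2 + 1*|1|^2 + 1*|1|^2 + 1*|1|^2 + 1*|1|^2 + 1*|1|^2]
  = (1/6)[(1) + (1) + (1) + (1) + (1) + (1)] = 6/6 = 1.
(Exp terms are combined using exp(i*s)*conj(exp(i*t)) = exp(i*(s-t)), and sums of them are collapsed using the identity that for every m > 1 the m distinct m-th roots of unity sum to 0, e.g. 1 + exp(2*I*pi/3) + exp(-2*I*pi/3) = 0.)
A character is irreducible iff <chi, chi> = 1, so this representation is irreducible.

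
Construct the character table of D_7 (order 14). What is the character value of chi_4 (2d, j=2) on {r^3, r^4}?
Conjugacy classes: {e} of size 1, {r^1, r^6} of size 2, {r^2, r^5} of size 2, {r^3, r^4} of size 2, {s, sr, ..., sr^6} of size 7.
Character table:
  irrep \ class              {e} (size 1)  {r^1, r^6} (size 2)  {r^2, r^5} (size 2)  {r^3, r^4} (size 2)  {s, sr, ..., sr^6} (size 7)
  chi_1 (triv)               1             1                    1                    1                    1                          
  chi_2 (sign: r->1, s->-1)  1             1                    1                    1                    -1                         
  chi_3 (2d, j=1)            2             2*cos(2*pi/7)        -2*cos(3*pi/7)       -2*cos(pi/7)         0                          
  chi_4 (2d, j=2)            2             -2*cos(3*pi/7)       -2*cos(pi/7)         2*cos(2*pi/7)        0                          
  chi_5 (2d, j=3)            2             -2*cos(pi/7)         2*cos(2*pi/7)        -2*cos(3*pi/7)       0                          

Spot check: chi_4 (2d, j=2) on {r^3, r^4} = 2*cos(2*pi/7).

Explanation: D_7 has order 2*7 = 14 with 5 conjugacy classes, hence 5 irreducibles. Sum of squared dims 1 + 1 + 4 + 4 + 4 = 14 = |G|. Linear characters come from the abelianisation; the 2-dimensional irreps have character r^k -> 2*cos(2*pi*j*k/7), reflections -> 0.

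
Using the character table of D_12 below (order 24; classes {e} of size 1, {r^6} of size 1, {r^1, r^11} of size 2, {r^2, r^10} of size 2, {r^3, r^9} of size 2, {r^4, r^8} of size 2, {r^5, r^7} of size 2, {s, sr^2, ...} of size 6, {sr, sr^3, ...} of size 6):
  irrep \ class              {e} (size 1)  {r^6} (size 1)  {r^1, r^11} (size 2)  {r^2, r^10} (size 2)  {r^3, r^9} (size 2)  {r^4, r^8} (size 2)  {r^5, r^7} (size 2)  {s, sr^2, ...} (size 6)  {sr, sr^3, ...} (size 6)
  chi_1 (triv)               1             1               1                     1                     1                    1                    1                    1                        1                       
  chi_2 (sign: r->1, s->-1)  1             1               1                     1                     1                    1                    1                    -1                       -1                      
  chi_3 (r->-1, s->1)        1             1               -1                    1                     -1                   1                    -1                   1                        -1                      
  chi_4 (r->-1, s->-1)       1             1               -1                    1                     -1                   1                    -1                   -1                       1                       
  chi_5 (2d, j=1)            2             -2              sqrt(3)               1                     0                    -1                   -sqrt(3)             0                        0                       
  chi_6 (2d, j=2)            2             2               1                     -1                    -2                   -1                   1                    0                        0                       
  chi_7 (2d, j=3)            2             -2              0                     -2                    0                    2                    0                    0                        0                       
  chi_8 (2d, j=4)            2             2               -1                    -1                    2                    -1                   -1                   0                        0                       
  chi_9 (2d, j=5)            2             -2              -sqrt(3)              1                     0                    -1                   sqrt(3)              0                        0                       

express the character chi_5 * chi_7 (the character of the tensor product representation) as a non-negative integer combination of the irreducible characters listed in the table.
chi_5 tensor chi_7 = chi_6 + chi_8 (all other irreducibles have multiplicity 0).

Derivation: The character of a tensor product is the pointwise product (chi_5 * chi_7)(C) = chi_5(C) * chi_7(C):
  {e}: (2)*(2), {r^6}: (-2)*(-2), {r^1, r^11}: (sqrt(3))*(0), {r^2, r^10}: (1)*(-2), {r^3, r^9}: (0)*(0), {r^4, r^8}: (-1)*(2), {r^5, r^7}: (-sqrt(3))*(0), {s, sr^2, ...}: (0)*(0), {sr, sr^3, ...}: (0)*(0)
so (chi_5 * chi_7) takes values
  {e} -> 4, {r^6} -> 4, {r^1, r^11} -> 0, {r^2, r^10} -> -2, {r^3, r^9} -> 0, {r^4, r^8} -> -2, {r^5, r^7} -> 0, {s, sr^2, ...} -> 0, {sr, sr^3, ...} -> 0.
Now take the inner product of this character with each irreducible chi from the table, <chi_5*chi_7, chi> = (1/24) sum_C |C| (chi_5*chi_7)(C) conj(chi(C)):
  <chi_5*chi_7, chi_1> = (1/24)[1*(4)*conj(1) + 1*(4)*conj(1) + 2*(0)*conj(1) + 2*(-2)*conj(1) + 2*(0)*conj(1) + 2*(-2)*conj(1) + 2*(0)*conj(1) + 6*(0)*conj(1) + 6*(0)*conj(1)]
      = (1/24)[(4) + (4) + (0) + (-4) + (0) + (-4) + (0) + (0) + (0)] = 0/24 = 0
  <chi_5*chi_7, chi_2> = (1/24)[1*(4)*conj(1) + 1*(4)*conj(1) + 2*(0)*conj(1) + 2*(-2)*conj(1) + 2*(0)*conj(1) + 2*(-2)*conj(1) + 2*(0)*conj(1) + 6*(0)*conj(-1) + 6*(0)*conj(-1)]
      = (1/24)[(4) + (4) + (0) + (-4) + (0) + (-4) + (0) + (0) + (0)] = 0/24 = 0
  <chi_5*chi_7, chi_3> = (1/24)[1*(4)*conj(1) + 1*(4)*conj(1) + 2*(0)*conj(-1) + 2*(-2)*conj(1) + 2*(0)*conj(-1) + 2*(-2)*conj(1) + 2*(0)*conj(-1) + 6*(0)*conj(1) + 6*(0)*conj(-1)]
      = (1/24)[(4) + (4) + (0) + (-4) + (0) + (-4) + (0) + (0) + (0)] = 0/24 = 0
  <chi_5*chi_7, chi_4> = (1/24)[1*(4)*conj(1) + 1*(4)*conj(1) + 2*(0)*conj(-1) + 2*(-2)*conj(1) + 2*(0)*conj(-1) + 2*(-2)*conj(1) + 2*(0)*conj(-1) + 6*(0)*conj(-1) + 6*(0)*conj(1)]
      = (1/24)[(4) + (4) + (0) + (-4) + (0) + (-4) + (0) + (0) + (0)] = 0/24 = 0
  <chi_5*chi_7, chi_5> = (1/24)[1*(4)*conj(2) + 1*(4)*conj(-2) + 2*(0)*conj(sqrt(3)) + 2*(-2)*conj(1) + 2*(0)*conj(0) + 2*(-2)*conj(-1) + 2*(0)*conj(-sqrt(3)) + 6*(0)*conj(0) + 6*(0)*conj(0)]
      = (1/24)[(8) + (-8) + (0) + (-4) + (0) + (4) + (0) + (0) + (0)] = 0/24 = 0
  <chi_5*chi_7, chi_6> = (1/24)[1*(4)*conj(2) + 1*(4)*conj(2) + 2*(0)*conj(1) + 2*(-2)*conj(-1) + 2*(0)*conj(-2) + 2*(-2)*conj(-1) + 2*(0)*conj(1) + 6*(0)*conj(0) + 6*(0)*conj(0)]
      = (1/24)[(8) + (8) + (0) + (4) + (0) + (4) + (0) + (0) + (0)] = 24/24 = 1
  <chi_5*chi_7, chi_7> = (1/24)[1*(4)*conj(2) + 1*(4)*conj(-2) + 2*(0)*conj(0) + 2*(-2)*conj(-2) + 2*(0)*conj(0) + 2*(-2)*conj(2) + 2*(0)*conj(0) + 6*(0)*conj(0) + 6*(0)*conj(0)]
      = (1/24)[(8) + (-8) + (0) + (8) + (0) + (-8) + (0) + (0) + (0)] = 0/24 = 0
  <chi_5*chi_7, chi_8> = (1/24)[1*(4)*conj(2) + 1*(4)*conj(2) + 2*(0)*conj(-1) + 2*(-2)*conj(-1) + 2*(0)*conj(2) + 2*(-2)*conj(-1) + 2*(0)*conj(-1) + 6*(0)*conj(0) + 6*(0)*conj(0)]
      = (1/24)[(8) + (8) + (0) + (4) + (0) + (4) + (0) + (0) + (0)] = 24/24 = 1
  <chi_5*chi_7, chi_9> = (1/24)[1*(4)*conj(2) + 1*(4)*conj(-2) + 2*(0)*conj(-sqrt(3)) + 2*(-2)*conj(1) + 2*(0)*conj(0) + 2*(-2)*conj(-1) + 2*(0)*conj(sqrt(3)) + 6*(0)*conj(0) + 6*(0)*conj(0)]
      = (1/24)[(8) + (-8) + (0) + (-4) + (0) + (4) + (0) + (0) + (0)] = 0/24 = 0
Hence the multiplicities are chi_6: 1, chi_8: 1. Dimension check: dim(chi_5)*dim(chi_7) = 2*2 = 4 and sum (mult * dim) = 1*2 + 1*2 = 4.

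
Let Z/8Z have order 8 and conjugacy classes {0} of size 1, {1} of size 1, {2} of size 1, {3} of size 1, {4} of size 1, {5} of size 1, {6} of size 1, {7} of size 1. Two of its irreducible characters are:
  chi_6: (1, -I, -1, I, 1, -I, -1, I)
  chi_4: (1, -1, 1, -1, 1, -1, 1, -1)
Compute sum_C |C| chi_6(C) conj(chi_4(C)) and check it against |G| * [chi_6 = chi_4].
Sum = 0; so <chi_6, chi_4> = 0 (distinct irreducibles are orthogonal).

Compute term by term over conjugacy classes (|C| * chi_6(C) * conj(chi_4(C))):
  1*(1)*conj(1) + 1*(-I)*conj(-1) + 1*(-1)*conj(1) + 1*(I)*conj(-1) + 1*(1)*conj(1) + 1*(-I)*conj(-1) + 1*(-1)*conj(1) + 1*(I)*conj(-1)
  = (1) + (I) + (-1) + (-I) + (1) + (I) + (-1) + (-I)
  = 0.
(Exp terms are combined using exp(i*s)*conj(exp(i*t)) = exp(i*(s-t)), and sums of them are collapsed using the identity that for every m > 1 the m distinct m-th roots of unity sum to 0, e.g. 1 + exp(2*I*pi/3) + exp(-2*I*pi/3) = 0.)
Dividing by |G| = 8 gives 0/8 = 0, matching the row-orthogonality relation <chi_6, chi_4> = [chi_6 = chi_4].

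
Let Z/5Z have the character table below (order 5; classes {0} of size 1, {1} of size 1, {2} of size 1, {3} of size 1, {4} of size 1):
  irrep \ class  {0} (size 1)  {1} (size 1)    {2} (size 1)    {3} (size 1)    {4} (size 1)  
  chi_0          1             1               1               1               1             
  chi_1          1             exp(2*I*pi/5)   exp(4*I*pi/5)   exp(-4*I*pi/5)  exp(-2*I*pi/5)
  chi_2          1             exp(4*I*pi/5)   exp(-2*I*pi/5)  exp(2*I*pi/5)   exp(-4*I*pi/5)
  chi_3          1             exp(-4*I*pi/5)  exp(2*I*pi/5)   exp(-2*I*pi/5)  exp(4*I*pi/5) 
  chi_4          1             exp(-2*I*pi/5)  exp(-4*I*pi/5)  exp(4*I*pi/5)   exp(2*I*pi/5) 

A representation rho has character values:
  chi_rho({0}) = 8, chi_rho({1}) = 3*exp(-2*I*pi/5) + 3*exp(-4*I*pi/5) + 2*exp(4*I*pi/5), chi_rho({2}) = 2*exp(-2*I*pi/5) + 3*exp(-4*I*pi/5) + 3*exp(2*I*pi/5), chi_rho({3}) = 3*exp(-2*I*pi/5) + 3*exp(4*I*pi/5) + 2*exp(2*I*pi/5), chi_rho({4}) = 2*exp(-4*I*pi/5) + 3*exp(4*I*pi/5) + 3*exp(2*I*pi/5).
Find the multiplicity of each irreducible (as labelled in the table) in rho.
Multiplicities: chi_0: 0, chi_1: 0, chi_2: 2, chi_3: 3, chi_4: 3.

Argument: Use <chi_rho, chi> = (1/|G|) sum_C |C| * chi_rho(C) * conj(chi(C)) with |G| = 5 for each irreducible chi in the table:
  <chi_rho, chi_0> = (1/5)[1*(8)*conj(1) + 1*(3*exp(-2*I*pi/5) + 3*exp(-4*I*pi/5) + 2*exp(4*I*pi/5))*conj(1) + 1*(2*exp(-2*I*pi/5) + 3*exp(-4*I*pi/5) + 3*exp(2*I*pi/5))*conj(1) + 1*(3*exp(-2*I*pi/5) + 3*exp(4*I*pi/5) + 2*exp(2*I*pi/5))*conj(1) + 1*(2*exp(-4*I*pi/5) + 3*exp(4*I*pi/5) + 3*exp(2*I*pi/5))*conj(1)]
      = (1/5)[(8) + (3*exp(-2*I*pi/5) + 3*exp(-4*I*pi/5) + 2*exp(4*I*pi/5)) + (2*exp(-2*I*pi/5) + 3*exp(-4*I*pi/5) + 3*exp(2*I*pi/5)) + (3*exp(-2*I*pi/5) + 3*exp(4*I*pi/5) + 2*exp(2*I*pi/5)) + (2*exp(-4*I*pi/5) + 3*exp(4*I*pi/5) + 3*exp(2*I*pi/5))] = 0/5 = 0
  <chi_rho, chi_1> = (1/5)[1*(8)*conj(1) + 1*(3*exp(-2*I*pi/5) + 3*exp(-4*I*pi/5) + 2*exp(4*I*pi/5))*conj(exp(2*I*pi/5)) + 1*(2*exp(-2*I*pi/5) + 3*exp(-4*I*pi/5) + 3*exp(2*I*pi/5))*conj(exp(4*I*pi/5)) + 1*(3*exp(-2*I*pi/5) + 3*exp(4*I*pi/5) + 2*exp(2*I*pi/5))*conj(exp(-4*I*pi/5)) + 1*(2*exp(-4*I*pi/5) + 3*exp(4*I*pi/5) + 3*exp(2*I*pi/5))*conj(exp(-2*I*pi/5))]
      = (1/5)[(8) + (3*exp(-4*I*pi/5) + 3*exp(4*I*pi/5) + 2*exp(2*I*pi/5)) + (3*exp(-2*I*pi/5) + 2*exp(4*I*pi/5) + 3*exp(2*I*pi/5)) + (3*exp(-2*I*pi/5) + 2*exp(-4*I*pi/5) + 3*exp(2*I*pi/5)) + (2*exp(-2*I*pi/5) + 3*exp(-4*I*pi/5) + 3*exp(4*I*pi/5))] = 0/5 = 0
  <chi_rho, chi_2> = (1/5)[1*(8)*conj(1) + 1*(3*exp(-2*I*pi/5) + 3*exp(-4*I*pi/5) + 2*exp(4*I*pi/5))*conj(exp(4*I*pi/5)) + 1*(2*exp(-2*I*pi/5) + 3*exp(-4*I*pi/5) + 3*exp(2*I*pi/5))*conj(exp(-2*I*pi/5)) + 1*(3*exp(-2*I*pi/5) + 3*exp(4*I*pi/5) + 2*exp(2*I*pi/5))*conj(exp(2*I*pi/5)) + 1*(2*exp(-4*I*pi/5) + 3*exp(4*I*pi/5) + 3*exp(2*I*pi/5))*conj(exp(-4*I*pi/5))]
      = (1/5)[(8) + (2 + 3*exp(4*I*pi/5) + 3*exp(2*I*pi/5)) + (2 + 3*exp(-2*I*pi/5) + 3*exp(4*I*pi/5)) + (2 + 3*exp(-4*I*pi/5) + 3*exp(2*I*pi/5)) + (2 + 3*exp(-2*I*pi/5) + 3*exp(-4*I*pi/5))] = 10/5 = 2
  <chi_rho, chi_3> = (1/5)[1*(8)*conj(1) + 1*(3*exp(-2*I*pi/5) + 3*exp(-4*I*pi/5) + 2*exp(4*I*pi/5))*conj(exp(-4*I*pi/5)) + 1*(2*exp(-2*I*pi/5) + 3*exp(-4*I*pi/5) + 3*exp(2*I*pi/5))*conj(exp(2*I*pi/5)) + 1*(3*exp(-2*I*pi/5) + 3*exp(4*I*pi/5) + 2*exp(2*I*pi/5))*conj(exp(-2*I*pi/5)) + 1*(2*exp(-4*I*pi/5) + 3*exp(4*I*pi/5) + 3*exp(2*I*pi/5))*conj(exp(4*I*pi/5))]
      = (1/5)[(8) + (3 + 2*exp(-2*I*pi/5) + 3*exp(2*I*pi/5)) + (3 + 2*exp(-4*I*pi/5) + 3*exp(4*I*pi/5)) + (3 + 3*exp(-4*I*pi/5) + 2*exp(4*I*pi/5)) + (3 + 3*exp(-2*I*pi/5) + 2*exp(2*I*pi/5))] = 15/5 = 3
  <chi_rho, chi_4> = (1/5)[1*(8)*conj(1) + 1*(3*exp(-2*I*pi/5) + 3*exp(-4*I*pi/5) + 2*exp(4*I*pi/5))*conj(exp(-2*I*pi/5)) + 1*(2*exp(-2*I*pi/5) + 3*exp(-4*I*pi/5) + 3*exp(2*I*pi/5))*conj(exp(-4*I*pi/5)) + 1*(3*exp(-2*I*pi/5) + 3*exp(4*I*pi/5) + 2*exp(2*I*pi/5))*conj(exp(4*I*pi/5)) + 1*(2*exp(-4*I*pi/5) + 3*exp(4*I*pi/5) + 3*exp(2*I*pi/5))*conj(exp(2*I*pi/5))]
      = (1/5)[(8) + (3 + 3*exp(-2*I*pi/5) + 2*exp(-4*I*pi/5)) + (3 + 3*exp(-4*I*pi/5) + 2*exp(2*I*pi/5)) + (3 + 2*exp(-2*I*pi/5) + 3*exp(4*I*pi/5)) + (3 + 2*exp(4*I*pi/5) + 3*exp(2*I*pi/5))] = 15/5 = 3
(Exp terms are combined using exp(i*s)*conj(exp(i*t)) = exp(i*(s-t)), and sums of them are collapsed using the identity that for every m > 1 the m distinct m-th roots of unity sum to 0, e.g. 1 + exp(2*I*pi/3) + exp(-2*I*pi/3) = 0.)
Dimension check: dim(rho) = sum (mult * dim) = 0*1 + 0*1 + 2*1 + 3*1 + 3*1 = 8 = chi_rho(e) = 8.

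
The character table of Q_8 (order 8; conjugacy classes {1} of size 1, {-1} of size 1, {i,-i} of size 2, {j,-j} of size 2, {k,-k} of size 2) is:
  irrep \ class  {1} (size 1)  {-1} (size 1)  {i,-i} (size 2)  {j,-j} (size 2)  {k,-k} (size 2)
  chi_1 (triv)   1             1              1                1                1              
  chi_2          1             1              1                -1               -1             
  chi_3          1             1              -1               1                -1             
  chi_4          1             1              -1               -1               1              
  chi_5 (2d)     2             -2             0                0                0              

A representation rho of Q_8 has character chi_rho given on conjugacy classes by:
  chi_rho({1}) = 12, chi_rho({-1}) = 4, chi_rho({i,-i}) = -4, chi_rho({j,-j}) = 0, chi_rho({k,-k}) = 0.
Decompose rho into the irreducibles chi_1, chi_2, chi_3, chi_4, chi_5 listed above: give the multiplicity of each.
Multiplicities: chi_1: 1, chi_2: 1, chi_3: 3, chi_4: 3, chi_5: 2.

Solution. Use <chi_rho, chi> = (1/|G|) sum_C |C| * chi_rho(C) * conj(chi(C)) with |G| = 8 for each irreducible chi in the table:
  <chi_rho, chi_1> = (1/8)[1*(12)*conj(1) + 1*(4)*conj(1) + 2*(-4)*conj(1) + 2*(0)*conj(1) + 2*(0)*conj(1)]
      = (1/8)[(12) + (4) + (-8) + (0) + (0)] = 8/8 = 1
  <chi_rho, chi_2> = (1/8)[1*(12)*conj(1) + 1*(4)*conj(1) + 2*(-4)*conj(1) + 2*(0)*conj(-1) + 2*(0)*conj(-1)]
      = (1/8)[(12) + (4) + (-8) + (0) + (0)] = 8/8 = 1
  <chi_rho, chi_3> = (1/8)[1*(12)*conj(1) + 1*(4)*conj(1) + 2*(-4)*conj(-1) + 2*(0)*conj(1) + 2*(0)*conj(-1)]
      = (1/8)[(12) + (4) + (8) + (0) + (0)] = 24/8 = 3
  <chi_rho, chi_4> = (1/8)[1*(12)*conj(1) + 1*(4)*conj(1) + 2*(-4)*conj(-1) + 2*(0)*conj(-1) + 2*(0)*conj(1)]
      = (1/8)[(12) + (4) + (8) + (0) + (0)] = 24/8 = 3
  <chi_rho, chi_5> = (1/8)[1*(12)*conj(2) + 1*(4)*conj(-2) + 2*(-4)*conj(0) + 2*(0)*conj(0) + 2*(0)*conj(0)]
      = (1/8)[(24) + (-8) + (0) + (0) + (0)] = 16/8 = 2
Dimension check: dim(rho) = sum (mult * dim) = 1*1 + 1*1 + 3*1 + 3*1 + 2*2 = 12 = chi_rho(e) = 12.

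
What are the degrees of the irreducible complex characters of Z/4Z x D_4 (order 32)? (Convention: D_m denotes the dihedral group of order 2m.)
Dimensions: 1, 1, 1, 1, 1, 1, 1, 1, 1, 1, 1, 1, 1, 1, 1, 1, 2, 2, 2, 2

Reasoning: There are 20 irreducibles (= number of conjugacy classes). Their dimensions d_i satisfy sum d_i^2 = |G| = 32: 1 + 1 + 1 + 1 + 1 + 1 + 1 + 1 + 1 + 1 + 1 + 1 + 1 + 1 + 1 + 1 + 4 + 4 + 4 + 4 = 32. (For the product with Z/4Z: each of the 4 1-dim characters of Z/4Z tensors with each irrep of D_4, giving 4 copies of each D_4-dimension.)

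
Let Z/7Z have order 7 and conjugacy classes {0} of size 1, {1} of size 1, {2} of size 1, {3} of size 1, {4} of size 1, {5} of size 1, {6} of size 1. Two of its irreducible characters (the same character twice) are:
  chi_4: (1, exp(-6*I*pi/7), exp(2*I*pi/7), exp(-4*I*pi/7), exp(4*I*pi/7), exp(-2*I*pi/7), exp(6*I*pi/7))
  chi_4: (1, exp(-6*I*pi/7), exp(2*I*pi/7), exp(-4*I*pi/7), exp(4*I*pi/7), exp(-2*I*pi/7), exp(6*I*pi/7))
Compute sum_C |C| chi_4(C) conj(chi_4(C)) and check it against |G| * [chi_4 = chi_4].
Sum = 7 = |G| = 7; so <chi_4, chi_4> = 1 (norm-1 confirms irreducibility).

Proof sketch: Compute term by term over conjugacy classes (|C| * chi_4(C) * conj(chi_4(C))):
  1*(1)*conj(1) + 1*(exp(-6*I*pi/7))*conj(exp(-6*I*pi/7)) + 1*(exp(2*I*pi/7))*conj(exp(2*I*pi/7)) + 1*(exp(-4*I*pi/7))*conj(exp(-4*I*pi/7)) + 1*(exp(4*I*pi/7))*conj(exp(4*I*pi/7)) + 1*(exp(-2*I*pi/7))*conj(exp(-2*I*pi/7)) + 1*(exp(6*I*pi/7))*conj(exp(6*I*pi/7))
  = (1) + (1) + (1) + (1) + (1) + (1) + (1)
  = 7.
(Exp terms are combined using exp(i*s)*conj(exp(i*t)) = exp(i*(s-t)), and sums of them are collapsed using the identity that for every m > 1 the m distinct m-th roots of unity sum to 0, e.g. 1 + exp(2*I*pi/3) + exp(-2*I*pi/3) = 0.)
Dividing by |G| = 7 gives 7/7 = 1, matching the row-orthogonality relation <chi_4, chi_4> = [chi_4 = chi_4].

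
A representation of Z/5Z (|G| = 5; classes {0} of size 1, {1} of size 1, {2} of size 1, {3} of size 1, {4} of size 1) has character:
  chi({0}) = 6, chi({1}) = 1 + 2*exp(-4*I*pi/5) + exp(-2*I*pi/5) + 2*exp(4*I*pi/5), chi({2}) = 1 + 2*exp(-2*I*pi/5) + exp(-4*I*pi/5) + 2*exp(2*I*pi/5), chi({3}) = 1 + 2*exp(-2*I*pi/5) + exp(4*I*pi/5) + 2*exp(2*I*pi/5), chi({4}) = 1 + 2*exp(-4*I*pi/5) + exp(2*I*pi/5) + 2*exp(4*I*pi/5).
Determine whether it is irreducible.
Not irreducible (reducible): <chi, chi> = 10 > 1.

<chi, chi> = (1/|G|) sum_C |C| * |chi(C)|^2 = (1/5)[1*|6|^2 + 1*|1 + 2*exp(-4*I*pi/5) + exp(-2*I*pi/5) + 2*exp(4*I*pi/5)|^2 + 1*|1 + 2*exp(-2*I*pi/5) + exp(-4*I*pi/5) + 2*exp(2*I*pi/5)|^2 + 1*|1 + 2*exp(-2*I*pi/5) + exp(4*I*pi/5) + 2*exp(2*I*pi/5)|^2 + 1*|1 + 2*exp(-4*I*pi/5) + exp(2*I*pi/5) + 2*exp(4*I*pi/5)|^2]
  = (1/5)[(36) + (10 + 7*exp(-2*I*pi/5) + 6*exp(-4*I*pi/5) + 6*exp(4*I*pi/5) + 7*exp(2*I*pi/5)) + (10 + 6*exp(-2*I*pi/5) + 7*exp(-4*I*pi/5) + 7*exp(4*I*pi/5) + 6*exp(2*I*pi/5)) + (10 + 6*exp(-2*I*pi/5) + 7*exp(-4*I*pi/5) + 7*exp(4*I*pi/5) + 6*exp(2*I*pi/5)) + (10 + 7*exp(-2*I*pi/5) + 6*exp(-4*I*pi/5) + 6*exp(4*I*pi/5) + 7*exp(2*I*pi/5))] = 50/5 = 10.
(Exp terms are combined using exp(i*s)*conj(exp(i*t)) = exp(i*(s-t)), and sums of them are collapsed using the identity that for every m > 1 the m distinct m-th roots of unity sum to 0, e.g. 1 + exp(2*I*pi/3) + exp(-2*I*pi/3) = 0.)
A character is irreducible iff <chi, chi> = 1, so this representation is reducible.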